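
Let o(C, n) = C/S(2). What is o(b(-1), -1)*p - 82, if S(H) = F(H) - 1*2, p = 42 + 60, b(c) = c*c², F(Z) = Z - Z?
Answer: -31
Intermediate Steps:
F(Z) = 0
b(c) = c³
p = 102
S(H) = -2 (S(H) = 0 - 1*2 = 0 - 2 = -2)
o(C, n) = -C/2 (o(C, n) = C/(-2) = C*(-½) = -C/2)
o(b(-1), -1)*p - 82 = -½*(-1)³*102 - 82 = -½*(-1)*102 - 82 = (½)*102 - 82 = 51 - 82 = -31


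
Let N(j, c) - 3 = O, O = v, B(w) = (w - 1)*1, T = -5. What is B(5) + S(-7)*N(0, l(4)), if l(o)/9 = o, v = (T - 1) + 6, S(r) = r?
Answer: -17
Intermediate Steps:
B(w) = -1 + w (B(w) = (-1 + w)*1 = -1 + w)
v = 0 (v = (-5 - 1) + 6 = -6 + 6 = 0)
l(o) = 9*o
O = 0
N(j, c) = 3 (N(j, c) = 3 + 0 = 3)
B(5) + S(-7)*N(0, l(4)) = (-1 + 5) - 7*3 = 4 - 21 = -17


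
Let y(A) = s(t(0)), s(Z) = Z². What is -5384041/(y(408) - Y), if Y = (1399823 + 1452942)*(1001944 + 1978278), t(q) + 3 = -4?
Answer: 5384041/8501873013781 ≈ 6.3328e-7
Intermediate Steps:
t(q) = -7 (t(q) = -3 - 4 = -7)
Y = 8501873013830 (Y = 2852765*2980222 = 8501873013830)
y(A) = 49 (y(A) = (-7)² = 49)
-5384041/(y(408) - Y) = -5384041/(49 - 1*8501873013830) = -5384041/(49 - 8501873013830) = -5384041/(-8501873013781) = -5384041*(-1/8501873013781) = 5384041/8501873013781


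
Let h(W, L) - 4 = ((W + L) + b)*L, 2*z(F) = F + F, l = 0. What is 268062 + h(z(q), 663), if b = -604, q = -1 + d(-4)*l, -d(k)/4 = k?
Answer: 306520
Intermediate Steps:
d(k) = -4*k
q = -1 (q = -1 - 4*(-4)*0 = -1 + 16*0 = -1 + 0 = -1)
z(F) = F (z(F) = (F + F)/2 = (2*F)/2 = F)
h(W, L) = 4 + L*(-604 + L + W) (h(W, L) = 4 + ((W + L) - 604)*L = 4 + ((L + W) - 604)*L = 4 + (-604 + L + W)*L = 4 + L*(-604 + L + W))
268062 + h(z(q), 663) = 268062 + (4 + 663² - 604*663 + 663*(-1)) = 268062 + (4 + 439569 - 400452 - 663) = 268062 + 38458 = 306520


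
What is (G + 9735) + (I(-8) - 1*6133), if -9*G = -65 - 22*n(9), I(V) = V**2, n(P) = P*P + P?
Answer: 35039/9 ≈ 3893.2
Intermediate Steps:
n(P) = P + P**2 (n(P) = P**2 + P = P + P**2)
G = 2045/9 (G = -(-65 - 198*(1 + 9))/9 = -(-65 - 198*10)/9 = -(-65 - 22*90)/9 = -(-65 - 1980)/9 = -1/9*(-2045) = 2045/9 ≈ 227.22)
(G + 9735) + (I(-8) - 1*6133) = (2045/9 + 9735) + ((-8)**2 - 1*6133) = 89660/9 + (64 - 6133) = 89660/9 - 6069 = 35039/9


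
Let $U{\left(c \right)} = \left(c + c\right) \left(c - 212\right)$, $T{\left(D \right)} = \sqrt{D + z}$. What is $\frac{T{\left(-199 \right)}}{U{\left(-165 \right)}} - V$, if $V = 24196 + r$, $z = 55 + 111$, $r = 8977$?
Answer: $-33173 + \frac{i \sqrt{33}}{124410} \approx -33173.0 + 4.6174 \cdot 10^{-5} i$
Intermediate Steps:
$z = 166$
$T{\left(D \right)} = \sqrt{166 + D}$ ($T{\left(D \right)} = \sqrt{D + 166} = \sqrt{166 + D}$)
$U{\left(c \right)} = 2 c \left(-212 + c\right)$
$V = 33173$ ($V = 24196 + 8977 = 33173$)
$\frac{T{\left(-199 \right)}}{U{\left(-165 \right)}} - V = \frac{\sqrt{166 - 199}}{2 \left(-165\right) \left(-212 - 165\right)} - 33173 = \frac{\sqrt{-33}}{2 \left(-165\right) \left(-377\right)} - 33173 = \frac{i \sqrt{33}}{124410} - 33173 = -33173 + \frac{i \sqrt{33}}{124410}$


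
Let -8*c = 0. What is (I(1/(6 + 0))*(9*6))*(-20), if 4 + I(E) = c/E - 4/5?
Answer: 5184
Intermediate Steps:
c = 0 (c = -⅛*0 = 0)
I(E) = -24/5 (I(E) = -4 + (0/E - 4/5) = -4 + (0 - 4*⅕) = -4 + (0 - ⅘) = -4 - ⅘ = -24/5)
(I(1/(6 + 0))*(9*6))*(-20) = -216*6/5*(-20) = -24/5*54*(-20) = -1296/5*(-20) = 5184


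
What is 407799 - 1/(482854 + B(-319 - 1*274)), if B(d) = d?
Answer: 196665553538/482261 ≈ 4.0780e+5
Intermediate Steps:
407799 - 1/(482854 + B(-319 - 1*274)) = 407799 - 1/(482854 + (-319 - 1*274)) = 407799 - 1/(482854 + (-319 - 274)) = 407799 - 1/(482854 - 593) = 407799 - 1/482261 = 196665553538/482261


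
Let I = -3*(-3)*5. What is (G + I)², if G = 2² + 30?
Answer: 6241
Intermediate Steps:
I = 45 (I = 9*5 = 45)
G = 34 (G = 4 + 30 = 34)
(G + I)² = (34 + 45)² = 79² = 6241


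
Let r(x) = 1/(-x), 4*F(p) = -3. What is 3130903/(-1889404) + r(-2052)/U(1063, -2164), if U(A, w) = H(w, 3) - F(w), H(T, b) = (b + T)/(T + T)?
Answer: -8682426228145/5240811810564 ≈ -1.6567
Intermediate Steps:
F(p) = -¾ (F(p) = (¼)*(-3) = -¾)
H(T, b) = (T + b)/(2*T) (H(T, b) = (T + b)/((2*T)) = (T + b)*(1/(2*T)) = (T + b)/(2*T))
r(x) = -1/x
U(A, w) = ¾ + (3 + w)/(2*w) (U(A, w) = (w + 3)/(2*w) - 1*(-¾) = (3 + w)/(2*w) + ¾ = ¾ + (3 + w)/(2*w))
3130903/(-1889404) + r(-2052)/U(1063, -2164) = 3130903/(-1889404) + (-1/(-2052))/(((¼)*(6 + 5*(-2164))/(-2164))) = 3130903*(-1/1889404) + (-1*(-1/2052))/(((¼)*(-1/2164)*(6 - 10820))) = -3130903/1889404 + 1/(2052*(((¼)*(-1/2164)*(-10814)))) = -3130903/1889404 + 1/(2052*(5407/4328)) = -3130903/1889404 + (1/2052)*(4328/5407) = -3130903/1889404 + 1082/2773791 = -8682426228145/5240811810564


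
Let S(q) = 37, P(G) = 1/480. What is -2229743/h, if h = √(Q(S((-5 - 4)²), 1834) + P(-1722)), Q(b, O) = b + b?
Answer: -8918972*√1065630/35521 ≈ -2.5920e+5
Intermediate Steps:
P(G) = 1/480
Q(b, O) = 2*b
h = √1065630/120 (h = √(2*37 + 1/480) = √(74 + 1/480) = √(35521/480) = √1065630/120 ≈ 8.6024)
-2229743/h = -2229743*4*√1065630/35521 = -8918972*√1065630/35521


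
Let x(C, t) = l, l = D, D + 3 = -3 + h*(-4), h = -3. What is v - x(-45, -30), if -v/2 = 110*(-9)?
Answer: 1974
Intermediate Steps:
D = 6 (D = -3 + (-3 - 3*(-4)) = -3 + (-3 + 12) = -3 + 9 = 6)
l = 6
x(C, t) = 6
v = 1980 (v = -220*(-9) = -2*(-990) = 1980)
v - x(-45, -30) = 1980 - 1*6 = 1980 - 6 = 1974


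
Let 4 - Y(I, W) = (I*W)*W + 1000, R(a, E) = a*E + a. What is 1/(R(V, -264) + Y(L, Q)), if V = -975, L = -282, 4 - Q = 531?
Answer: 1/78575007 ≈ 1.2727e-8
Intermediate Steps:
Q = -527 (Q = 4 - 1*531 = 4 - 531 = -527)
R(a, E) = a + E*a (R(a, E) = E*a + a = a + E*a)
Y(I, W) = -996 - I*W**2 (Y(I, W) = 4 - ((I*W)*W + 1000) = 4 - (I*W**2 + 1000) = 4 - (1000 + I*W**2) = 4 + (-1000 - I*W**2) = -996 - I*W**2)
1/(R(V, -264) + Y(L, Q)) = 1/(-975*(1 - 264) + (-996 - 1*(-282)*(-527)**2)) = 1/(-975*(-263) + (-996 - 1*(-282)*277729)) = 1/(256425 + (-996 + 78319578)) = 1/(256425 + 78318582) = 1/78575007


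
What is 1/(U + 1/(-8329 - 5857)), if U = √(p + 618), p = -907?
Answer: -14186/58159110245 - 3421124132*I/58159110245 ≈ -2.4392e-7 - 0.058824*I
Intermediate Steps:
U = 17*I (U = √(-907 + 618) = √(-289) = 17*I ≈ 17.0*I)
1/(U + 1/(-8329 - 5857)) = 1/(17*I + 1/(-8329 - 5857)) = 1/(17*I + 1/(-14186)) = 1/(17*I - 1/14186) = 1/(-1/14186 + 17*I) = 201242596*(-1/14186 - 17*I)/58159110245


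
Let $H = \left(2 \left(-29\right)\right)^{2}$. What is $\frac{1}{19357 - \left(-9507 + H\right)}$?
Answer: $\frac{1}{25500} \approx 3.9216 \cdot 10^{-5}$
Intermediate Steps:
$H = 3364$ ($H = \left(-58\right)^{2} = 3364$)
$\frac{1}{19357 - \left(-9507 + H\right)} = \frac{1}{19357 + \left(9507 - 3364\right)} = \frac{1}{19357 + 6143} = \frac{1}{25500}$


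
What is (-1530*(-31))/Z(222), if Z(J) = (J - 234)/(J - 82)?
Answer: -553350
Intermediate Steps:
Z(J) = (-234 + J)/(-82 + J)
(-1530*(-31))/Z(222) = (-1530*(-31))/(((-234 + 222)/(-82 + 222))) = 47430/((-12/140)) = 47430/(((1/140)*(-12))) = 47430/(-3/35) = 47430*(-35/3) = -553350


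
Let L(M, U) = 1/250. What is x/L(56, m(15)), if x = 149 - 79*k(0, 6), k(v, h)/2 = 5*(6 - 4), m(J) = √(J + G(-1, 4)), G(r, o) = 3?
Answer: -357750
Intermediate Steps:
m(J) = √(3 + J) (m(J) = √(J + 3) = √(3 + J))
k(v, h) = 20 (k(v, h) = 2*(5*(6 - 4)) = 2*(5*2) = 2*10 = 20)
L(M, U) = 1/250
x = -1431 (x = 149 - 79*20 = 149 - 1580 = -1431)
x/L(56, m(15)) = -1431/1/250 = -1431*250 = -357750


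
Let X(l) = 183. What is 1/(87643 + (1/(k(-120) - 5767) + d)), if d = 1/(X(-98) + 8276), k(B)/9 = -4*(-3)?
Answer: 47869481/4195424920483 ≈ 1.1410e-5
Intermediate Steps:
k(B) = 108 (k(B) = 9*(-4*(-3)) = 9*12 = 108)
d = 1/8459 (d = 1/(183 + 8276) = 1/8459 ≈ 0.00011822)
1/(87643 + (1/(k(-120) - 5767) + d)) = 1/(87643 + (1/(108 - 5767) + 1/8459)) = 1/(87643 + (1/(-5659) + 1/8459)) = 1/(87643 + (-1/5659 + 1/8459)) = 1/(87643 - 2800/47869481) = 1/(4195424920483/47869481) = 47869481/4195424920483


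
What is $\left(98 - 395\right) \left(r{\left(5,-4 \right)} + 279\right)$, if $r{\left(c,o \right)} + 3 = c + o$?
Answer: $-82269$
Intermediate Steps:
$r{\left(c,o \right)} = -3 + c + o$ ($r{\left(c,o \right)} = -3 + \left(c + o\right) = -3 + c + o$)
$\left(98 - 395\right) \left(r{\left(5,-4 \right)} + 279\right) = \left(98 - 395\right) \left(\left(-3 + 5 - 4\right) + 279\right) = - 297 \left(-2 + 279\right) = \left(-297\right) 277 = -82269$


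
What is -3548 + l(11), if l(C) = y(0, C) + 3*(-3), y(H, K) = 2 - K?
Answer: -3566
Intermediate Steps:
l(C) = -7 - C (l(C) = (2 - C) + 3*(-3) = (2 - C) - 9 = -7 - C)
-3548 + l(11) = -3548 + (-7 - 1*11) = -3548 + (-7 - 11) = -3548 - 18 = -3566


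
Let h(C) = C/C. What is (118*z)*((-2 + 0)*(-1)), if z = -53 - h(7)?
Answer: -12744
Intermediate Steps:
h(C) = 1
z = -54 (z = -53 - 1*1 = -53 - 1 = -54)
(118*z)*((-2 + 0)*(-1)) = (118*(-54))*((-2 + 0)*(-1)) = -(-12744)*(-1) = -6372*2 = -12744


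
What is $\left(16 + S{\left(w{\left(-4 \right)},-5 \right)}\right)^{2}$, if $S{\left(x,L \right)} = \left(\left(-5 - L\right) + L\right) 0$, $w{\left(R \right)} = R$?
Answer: $256$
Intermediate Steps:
$S{\left(x,L \right)} = 0$ ($S{\left(x,L \right)} = \left(-5\right) 0 = 0$)
$\left(16 + S{\left(w{\left(-4 \right)},-5 \right)}\right)^{2} = \left(16 + 0\right)^{2} = 16^{2} = 256$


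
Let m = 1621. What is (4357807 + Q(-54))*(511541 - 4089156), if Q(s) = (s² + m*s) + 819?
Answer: -15290755130920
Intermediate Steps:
Q(s) = 819 + s² + 1621*s (Q(s) = (s² + 1621*s) + 819 = 819 + s² + 1621*s)
(4357807 + Q(-54))*(511541 - 4089156) = (4357807 + (819 + (-54)² + 1621*(-54)))*(511541 - 4089156) = (4357807 + (819 + 2916 - 87534))*(-3577615) = (4357807 - 83799)*(-3577615) = 4274008*(-3577615) = -15290755130920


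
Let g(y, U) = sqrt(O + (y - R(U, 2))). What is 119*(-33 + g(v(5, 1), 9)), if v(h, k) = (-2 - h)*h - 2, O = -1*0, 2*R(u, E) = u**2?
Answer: -3927 + 119*I*sqrt(310)/2 ≈ -3927.0 + 1047.6*I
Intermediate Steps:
R(u, E) = u**2/2
O = 0
v(h, k) = -2 + h*(-2 - h) (v(h, k) = h*(-2 - h) - 2 = -2 + h*(-2 - h))
g(y, U) = sqrt(y - U**2/2) (g(y, U) = sqrt(0 + (y - U**2/2)) = sqrt(y - U**2/2))
119*(-33 + g(v(5, 1), 9)) = 119*(-33 + sqrt(-2*9**2 + 4*(-2 - 1*5**2 - 2*5))/2) = 119*(-33 + sqrt(-2*81 + 4*(-2 - 1*25 - 10))/2) = 119*(-33 + sqrt(-162 + 4*(-2 - 25 - 10))/2) = 119*(-33 + sqrt(-162 + 4*(-37))/2) = 119*(-33 + sqrt(-162 - 148)/2) = 119*(-33 + sqrt(-310)/2) = 119*(-33 + (I*sqrt(310))/2) = 119*(-33 + I*sqrt(310)/2) = -3927 + 119*I*sqrt(310)/2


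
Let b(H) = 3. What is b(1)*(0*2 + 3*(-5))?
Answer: -45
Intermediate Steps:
b(1)*(0*2 + 3*(-5)) = 3*(0*2 + 3*(-5)) = 3*(0 - 15) = 3*(-15) = -45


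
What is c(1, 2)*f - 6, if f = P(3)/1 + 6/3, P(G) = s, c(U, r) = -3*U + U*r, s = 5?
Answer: -13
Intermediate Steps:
P(G) = 5
f = 7 (f = 5/1 + 6/3 = 5*1 + 6*(⅓) = 5 + 2 = 7)
c(1, 2)*f - 6 = (1*(-3 + 2))*7 - 6 = (1*(-1))*7 - 6 = -1*7 - 6 = -7 - 6 = -13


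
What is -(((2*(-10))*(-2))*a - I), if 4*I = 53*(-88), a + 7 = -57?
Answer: 1394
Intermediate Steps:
a = -64 (a = -7 - 57 = -64)
I = -1166 (I = (53*(-88))/4 = (¼)*(-4664) = -1166)
-(((2*(-10))*(-2))*a - I) = -(((2*(-10))*(-2))*(-64) - 1*(-1166)) = -(-20*(-2)*(-64) + 1166) = -(40*(-64) + 1166) = -(-2560 + 1166) = -1*(-1394) = 1394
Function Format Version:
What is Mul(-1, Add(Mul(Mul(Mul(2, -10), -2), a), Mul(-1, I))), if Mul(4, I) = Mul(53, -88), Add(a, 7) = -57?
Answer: 1394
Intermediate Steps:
a = -64 (a = Add(-7, -57) = -64)
I = -1166 (I = Mul(Rational(1, 4), Mul(53, -88)) = Mul(Rational(1, 4), -4664) = -1166)
Mul(-1, Add(Mul(Mul(Mul(2, -10), -2), a), Mul(-1, I))) = Mul(-1, Add(Mul(Mul(Mul(2, -10), -2), -64), Mul(-1, -1166))) = Mul(-1, Add(Mul(Mul(-20, -2), -64), 1166)) = Mul(-1, Add(Mul(40, -64), 1166)) = Mul(-1, Add(-2560, 1166)) = Mul(-1, -1394) = 1394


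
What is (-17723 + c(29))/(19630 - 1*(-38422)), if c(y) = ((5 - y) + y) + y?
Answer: -17689/58052 ≈ -0.30471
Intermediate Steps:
c(y) = 5 + y
(-17723 + c(29))/(19630 - 1*(-38422)) = (-17723 + (5 + 29))/(19630 - 1*(-38422)) = (-17723 + 34)/(19630 + 38422) = -17689/58052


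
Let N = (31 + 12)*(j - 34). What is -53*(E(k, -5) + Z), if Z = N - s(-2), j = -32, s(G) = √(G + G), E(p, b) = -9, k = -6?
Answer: 150891 + 106*I ≈ 1.5089e+5 + 106.0*I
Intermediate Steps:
s(G) = √2*√G (s(G) = √(2*G) = √2*√G)
N = -2838 (N = (31 + 12)*(-32 - 34) = 43*(-66) = -2838)
Z = -2838 - 2*I (Z = -2838 - √2*√(-2) = -2838 - √2*I*√2 = -2838 - 2*I ≈ -2838.0 - 2.0*I)
-53*(E(k, -5) + Z) = -53*(-9 + (-2838 - 2*I)) = -53*(-2847 - 2*I) = 150891 + 106*I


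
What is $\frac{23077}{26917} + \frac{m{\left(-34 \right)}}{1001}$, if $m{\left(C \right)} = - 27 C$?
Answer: $\frac{395123}{222677} \approx 1.7744$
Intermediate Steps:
$\frac{23077}{26917} + \frac{m{\left(-34 \right)}}{1001} = \frac{23077}{26917} + \frac{\left(-27\right) \left(-34\right)}{1001} = 23077 \cdot \frac{1}{26917} + 918 \cdot \frac{1}{1001} = \frac{23077}{26917} + \frac{918}{1001} = \frac{395123}{222677}$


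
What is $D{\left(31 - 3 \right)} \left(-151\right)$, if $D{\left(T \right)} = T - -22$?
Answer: $-7550$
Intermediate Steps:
$D{\left(T \right)} = 22 + T$ ($D{\left(T \right)} = T + 22 = 22 + T$)
$D{\left(31 - 3 \right)} \left(-151\right) = \left(22 + \left(31 - 3\right)\right) \left(-151\right) = \left(22 + 28\right) \left(-151\right) = 50 \left(-151\right) = -7550$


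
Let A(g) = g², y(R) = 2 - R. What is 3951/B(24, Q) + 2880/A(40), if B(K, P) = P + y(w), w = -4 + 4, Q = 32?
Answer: 20061/170 ≈ 118.01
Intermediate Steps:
w = 0
B(K, P) = 2 + P (B(K, P) = P + (2 - 1*0) = P + (2 + 0) = P + 2 = 2 + P)
3951/B(24, Q) + 2880/A(40) = 3951/(2 + 32) + 2880/(40²) = 3951/34 + 2880/1600 = 3951*(1/34) + 2880*(1/1600) = 3951/34 + 9/5 = 20061/170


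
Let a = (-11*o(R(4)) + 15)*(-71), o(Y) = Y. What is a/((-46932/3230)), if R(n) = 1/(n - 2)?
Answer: 2178635/46932 ≈ 46.421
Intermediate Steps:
R(n) = 1/(-2 + n)
a = -1349/2 (a = (-11/(-2 + 4) + 15)*(-71) = (-11/2 + 15)*(-71) = (19/2)*(-71) = -1349/2 ≈ -674.50)
a/((-46932/3230)) = -1349/(2*((-46932/3230))) = -1349/(2*((-46932*1/3230))) = -1349/(2*(-23466/1615)) = -1349/2*(-1615/23466) = 2178635/46932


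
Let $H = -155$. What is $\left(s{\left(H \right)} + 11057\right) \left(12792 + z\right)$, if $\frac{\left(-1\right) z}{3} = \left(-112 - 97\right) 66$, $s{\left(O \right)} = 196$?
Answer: $609620022$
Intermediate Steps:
$z = 41382$ ($z = - 3 \left(-112 - 97\right) 66 = - 3 \left(\left(-209\right) 66\right) = \left(-3\right) \left(-13794\right) = 41382$)
$\left(s{\left(H \right)} + 11057\right) \left(12792 + z\right) = \left(196 + 11057\right) \left(12792 + 41382\right) = 11253 \cdot 54174 = 609620022$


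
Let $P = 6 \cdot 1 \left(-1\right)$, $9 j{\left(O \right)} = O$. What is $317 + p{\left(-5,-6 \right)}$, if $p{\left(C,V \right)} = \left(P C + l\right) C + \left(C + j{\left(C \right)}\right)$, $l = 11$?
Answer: $\frac{958}{9} \approx 106.44$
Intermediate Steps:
$j{\left(O \right)} = \frac{O}{9}$
$P = -6$ ($P = 6 \left(-1\right) = -6$)
$p{\left(C,V \right)} = \frac{10 C}{9} + C \left(11 - 6 C\right)$ ($p{\left(C,V \right)} = \left(- 6 C + 11\right) C + \left(C + \frac{C}{9}\right) = \left(11 - 6 C\right) C + \frac{10 C}{9} = C \left(11 - 6 C\right) + \frac{10 C}{9} = \frac{10 C}{9} + C \left(11 - 6 C\right)$)
$317 + p{\left(-5,-6 \right)} = 317 + \frac{1}{9} \left(-5\right) \left(109 - -270\right) = 317 + \frac{1}{9} \left(-5\right) \left(109 + 270\right) = 317 + \frac{1}{9} \left(-5\right) 379 = 317 - \frac{1895}{9} = \frac{958}{9}$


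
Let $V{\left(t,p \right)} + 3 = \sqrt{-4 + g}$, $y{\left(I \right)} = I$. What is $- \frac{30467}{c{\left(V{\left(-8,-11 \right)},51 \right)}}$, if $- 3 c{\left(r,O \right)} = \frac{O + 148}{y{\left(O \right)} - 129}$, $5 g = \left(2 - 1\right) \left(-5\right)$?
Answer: $- \frac{7129278}{199} \approx -35826.0$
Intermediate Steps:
$g = -1$ ($g = \frac{\left(2 - 1\right) \left(-5\right)}{5} = \frac{1 \left(-5\right)}{5} = \frac{1}{5} \left(-5\right) = -1$)
$V{\left(t,p \right)} = -3 + i \sqrt{5}$ ($V{\left(t,p \right)} = -3 + \sqrt{-4 - 1} = -3 + \sqrt{-5} = -3 + i \sqrt{5}$)
$c{\left(r,O \right)} = - \frac{148 + O}{3 \left(-129 + O\right)}$ ($c{\left(r,O \right)} = - \frac{\left(O + 148\right) \frac{1}{O - 129}}{3} = - \frac{\left(148 + O\right) \frac{1}{-129 + O}}{3} = - \frac{\frac{1}{-129 + O} \left(148 + O\right)}{3} = - \frac{148 + O}{3 \left(-129 + O\right)}$)
$- \frac{30467}{c{\left(V{\left(-8,-11 \right)},51 \right)}} = - \frac{30467}{\frac{1}{3} \frac{1}{-129 + 51} \left(-148 - 51\right)} = - \frac{30467}{\frac{1}{3} \frac{1}{-78} \left(-148 - 51\right)} = - \frac{30467}{\frac{1}{3} \left(- \frac{1}{78}\right) \left(-199\right)} = - \frac{30467}{\frac{199}{234}} = \left(-30467\right) \frac{234}{199} = - \frac{7129278}{199}$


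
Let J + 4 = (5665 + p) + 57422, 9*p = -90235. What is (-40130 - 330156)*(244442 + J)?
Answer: -991437062140/9 ≈ -1.1016e+11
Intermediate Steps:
p = -90235/9 (p = (⅑)*(-90235) = -90235/9 ≈ -10026.)
J = 477512/9 (J = -4 + ((5665 - 90235/9) + 57422) = -4 + (-39250/9 + 57422) = -4 + 477548/9 = 477512/9 ≈ 53057.)
(-40130 - 330156)*(244442 + J) = (-40130 - 330156)*(244442 + 477512/9) = -370286*2677490/9 = -991437062140/9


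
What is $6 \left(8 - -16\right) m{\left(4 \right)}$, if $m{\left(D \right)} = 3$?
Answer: $432$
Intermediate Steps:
$6 \left(8 - -16\right) m{\left(4 \right)} = 6 \left(8 - -16\right) 3 = 6 \left(8 + 16\right) 3 = 6 \cdot 24 \cdot 3 = 144 \cdot 3 = 432$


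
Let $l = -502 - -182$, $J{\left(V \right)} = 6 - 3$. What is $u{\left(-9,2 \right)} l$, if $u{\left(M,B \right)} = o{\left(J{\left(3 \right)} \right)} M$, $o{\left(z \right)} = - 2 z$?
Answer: $-17280$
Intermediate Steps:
$J{\left(V \right)} = 3$ ($J{\left(V \right)} = 6 - 3 = 3$)
$u{\left(M,B \right)} = - 6 M$ ($u{\left(M,B \right)} = \left(-2\right) 3 M = - 6 M$)
$l = -320$ ($l = -502 + 182 = -320$)
$u{\left(-9,2 \right)} l = \left(-6\right) \left(-9\right) \left(-320\right) = 54 \left(-320\right) = -17280$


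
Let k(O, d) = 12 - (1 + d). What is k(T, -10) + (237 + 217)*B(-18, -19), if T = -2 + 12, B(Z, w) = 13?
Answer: 5923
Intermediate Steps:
T = 10
k(O, d) = 11 - d (k(O, d) = 12 + (-1 - d) = 11 - d)
k(T, -10) + (237 + 217)*B(-18, -19) = (11 - 1*(-10)) + (237 + 217)*13 = (11 + 10) + 454*13 = 21 + 5902 = 5923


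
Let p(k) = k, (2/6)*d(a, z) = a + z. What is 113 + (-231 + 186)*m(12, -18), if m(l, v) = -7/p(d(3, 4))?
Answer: 128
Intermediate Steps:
d(a, z) = 3*a + 3*z (d(a, z) = 3*(a + z) = 3*a + 3*z)
m(l, v) = -⅓ (m(l, v) = -7/(3*3 + 3*4) = -7/(9 + 12) = -7/21 = -7*1/21 = -⅓)
113 + (-231 + 186)*m(12, -18) = 113 + (-231 + 186)*(-⅓) = 113 - 45*(-⅓) = 113 + 15 = 128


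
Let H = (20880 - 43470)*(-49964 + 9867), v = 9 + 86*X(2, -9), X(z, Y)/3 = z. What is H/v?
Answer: 60386082/35 ≈ 1.7253e+6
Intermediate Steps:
X(z, Y) = 3*z
v = 525 (v = 9 + 86*(3*2) = 9 + 86*6 = 9 + 516 = 525)
H = 905791230 (H = -22590*(-40097) = 905791230)
H/v = 905791230/525 = 905791230*(1/525) = 60386082/35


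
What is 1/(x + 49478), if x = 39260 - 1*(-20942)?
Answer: 1/109680 ≈ 9.1174e-6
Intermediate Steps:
x = 60202 (x = 39260 + 20942 = 60202)
1/(x + 49478) = 1/(60202 + 49478) = 1/109680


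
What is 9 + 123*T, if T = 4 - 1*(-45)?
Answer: 6036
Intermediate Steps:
T = 49 (T = 4 + 45 = 49)
9 + 123*T = 9 + 123*49 = 9 + 6027 = 6036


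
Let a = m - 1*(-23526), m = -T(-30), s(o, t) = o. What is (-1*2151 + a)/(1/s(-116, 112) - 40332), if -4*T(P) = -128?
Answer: -353684/668359 ≈ -0.52918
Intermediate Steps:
T(P) = 32 (T(P) = -¼*(-128) = 32)
m = -32 (m = -1*32 = -32)
a = 23494 (a = -32 - 1*(-23526) = -32 + 23526 = 23494)
(-1*2151 + a)/(1/s(-116, 112) - 40332) = (-1*2151 + 23494)/(1/(-116) - 40332) = (-2151 + 23494)/(-1/116 - 40332) = 21343/(-4678513/116) = 21343*(-116/4678513) = -353684/668359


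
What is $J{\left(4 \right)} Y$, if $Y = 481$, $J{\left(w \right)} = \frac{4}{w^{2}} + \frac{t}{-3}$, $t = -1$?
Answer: $\frac{3367}{12} \approx 280.58$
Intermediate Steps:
$J{\left(w \right)} = \frac{1}{3} + \frac{4}{w^{2}}$ ($J{\left(w \right)} = \frac{4}{w^{2}} - \frac{1}{-3} = \frac{4}{w^{2}} - - \frac{1}{3} = \frac{4}{w^{2}} + \frac{1}{3} = \frac{1}{3} + \frac{4}{w^{2}}$)
$J{\left(4 \right)} Y = \left(\frac{1}{3} + \frac{4}{16}\right) 481 = \left(\frac{1}{3} + 4 \cdot \frac{1}{16}\right) 481 = \left(\frac{1}{3} + \frac{1}{4}\right) 481 = \frac{7}{12} \cdot 481 = \frac{3367}{12}$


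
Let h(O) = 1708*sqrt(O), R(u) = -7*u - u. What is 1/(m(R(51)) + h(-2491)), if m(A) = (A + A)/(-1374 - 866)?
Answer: 7140/142431330633001 - 33476800*I*sqrt(2491)/142431330633001 ≈ 5.0129e-11 - 1.1731e-5*I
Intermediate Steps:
R(u) = -8*u
m(A) = -A/1120 (m(A) = (2*A)/(-2240) = (2*A)*(-1/2240) = -A/1120)
1/(m(R(51)) + h(-2491)) = 1/(-(-1)*51/140 + 1708*sqrt(-2491)) = 1/(-1/1120*(-408) + 1708*(I*sqrt(2491))) = 1/(51/140 + 1708*I*sqrt(2491))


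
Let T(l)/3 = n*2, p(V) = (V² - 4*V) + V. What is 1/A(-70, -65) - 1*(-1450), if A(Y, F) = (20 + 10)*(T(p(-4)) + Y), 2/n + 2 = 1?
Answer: 3566999/2460 ≈ 1450.0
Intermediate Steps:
n = -2 (n = 2/(-2 + 1) = 2/(-1) = 2*(-1) = -2)
p(V) = V² - 3*V
T(l) = -12 (T(l) = 3*(-2*2) = 3*(-4) = -12)
A(Y, F) = -360 + 30*Y (A(Y, F) = (20 + 10)*(-12 + Y) = 30*(-12 + Y) = -360 + 30*Y)
1/A(-70, -65) - 1*(-1450) = 1/(-360 + 30*(-70)) - 1*(-1450) = 1/(-360 - 2100) + 1450 = 1/(-2460) + 1450 = -1/2460 + 1450 = 3566999/2460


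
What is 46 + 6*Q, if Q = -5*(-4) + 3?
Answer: 184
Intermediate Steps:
Q = 23 (Q = 20 + 3 = 23)
46 + 6*Q = 46 + 6*23 = 46 + 138 = 184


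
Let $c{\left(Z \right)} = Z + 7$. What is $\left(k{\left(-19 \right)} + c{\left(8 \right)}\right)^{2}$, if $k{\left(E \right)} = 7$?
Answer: $484$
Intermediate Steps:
$c{\left(Z \right)} = 7 + Z$
$\left(k{\left(-19 \right)} + c{\left(8 \right)}\right)^{2} = \left(7 + \left(7 + 8\right)\right)^{2} = \left(7 + 15\right)^{2} = 22^{2} = 484$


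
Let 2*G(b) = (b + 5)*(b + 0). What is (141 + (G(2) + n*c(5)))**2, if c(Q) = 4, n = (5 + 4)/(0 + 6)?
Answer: 23716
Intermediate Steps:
n = 3/2 (n = 9/6 = 9*(1/6) = 3/2 ≈ 1.5000)
G(b) = b*(5 + b)/2 (G(b) = ((b + 5)*(b + 0))/2 = ((5 + b)*b)/2 = (b*(5 + b))/2 = b*(5 + b)/2)
(141 + (G(2) + n*c(5)))**2 = (141 + ((1/2)*2*(5 + 2) + (3/2)*4))**2 = (141 + ((1/2)*2*7 + 6))**2 = (141 + (7 + 6))**2 = (141 + 13)**2 = 154**2 = 23716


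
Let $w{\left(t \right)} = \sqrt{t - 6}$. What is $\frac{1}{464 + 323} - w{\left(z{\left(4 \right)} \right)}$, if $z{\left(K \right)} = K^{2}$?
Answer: $\frac{1}{787} - \sqrt{10} \approx -3.161$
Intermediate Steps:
$w{\left(t \right)} = \sqrt{-6 + t}$
$\frac{1}{464 + 323} - w{\left(z{\left(4 \right)} \right)} = \frac{1}{464 + 323} - \sqrt{-6 + 4^{2}} = \frac{1}{787} - \sqrt{-6 + 16} = \frac{1}{787} - \sqrt{10}$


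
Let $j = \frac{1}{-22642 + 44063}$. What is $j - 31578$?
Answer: $- \frac{676432337}{21421} \approx -31578.0$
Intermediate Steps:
$j = \frac{1}{21421} \approx 4.6683 \cdot 10^{-5}$
$j - 31578 = \frac{1}{21421} - 31578 = - \frac{676432337}{21421}$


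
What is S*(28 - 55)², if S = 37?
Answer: 26973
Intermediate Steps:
S*(28 - 55)² = 37*(28 - 55)² = 37*(-27)² = 37*729 = 26973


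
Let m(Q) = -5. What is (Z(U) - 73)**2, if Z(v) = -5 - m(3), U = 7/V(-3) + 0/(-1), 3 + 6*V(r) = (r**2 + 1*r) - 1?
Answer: 5329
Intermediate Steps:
V(r) = -2/3 + r/6 + r**2/6 (V(r) = -1/2 + ((r**2 + 1*r) - 1)/6 = -1/2 + ((r**2 + r) - 1)/6 = -1/2 + ((r + r**2) - 1)/6 = -1/2 + (-1 + r + r**2)/6 = -1/2 + (-1/6 + r/6 + r**2/6) = -2/3 + r/6 + r**2/6)
U = 21 (U = 7/(-2/3 + (1/6)*(-3) + (1/6)*(-3)**2) + 0/(-1) = 7/(-2/3 - 1/2 + (1/6)*9) + 0*(-1) = 7/(-2/3 - 1/2 + 3/2) + 0 = 7/(1/3) + 0 = 7*3 + 0 = 21 + 0 = 21)
Z(v) = 0 (Z(v) = -5 - 1*(-5) = -5 + 5 = 0)
(Z(U) - 73)**2 = (0 - 73)**2 = (-73)**2 = 5329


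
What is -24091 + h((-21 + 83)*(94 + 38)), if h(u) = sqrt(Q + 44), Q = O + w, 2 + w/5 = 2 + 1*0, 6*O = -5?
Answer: -24091 + sqrt(1554)/6 ≈ -24084.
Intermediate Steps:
O = -5/6 (O = (1/6)*(-5) = -5/6 ≈ -0.83333)
w = 0 (w = -10 + 5*(2 + 1*0) = -10 + 5*(2 + 0) = -10 + 5*2 = -10 + 10 = 0)
Q = -5/6 (Q = -5/6 + 0 = -5/6 ≈ -0.83333)
h(u) = sqrt(1554)/6 (h(u) = sqrt(-5/6 + 44) = sqrt(259/6) = sqrt(1554)/6)
-24091 + h((-21 + 83)*(94 + 38)) = -24091 + sqrt(1554)/6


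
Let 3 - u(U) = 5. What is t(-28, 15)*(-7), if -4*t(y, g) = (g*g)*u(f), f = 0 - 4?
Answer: -1575/2 ≈ -787.50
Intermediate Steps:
f = -4
u(U) = -2 (u(U) = 3 - 1*5 = 3 - 5 = -2)
t(y, g) = g**2/2 (t(y, g) = -g*g*(-2)/4 = -g**2*(-2)/4 = -(-1)*g**2/2 = g**2/2)
t(-28, 15)*(-7) = ((1/2)*15**2)*(-7) = ((1/2)*225)*(-7) = (225/2)*(-7) = -1575/2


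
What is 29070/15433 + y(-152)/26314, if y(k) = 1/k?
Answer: 116272077527/61727802224 ≈ 1.8836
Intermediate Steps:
29070/15433 + y(-152)/26314 = 29070/15433 + 1/(-152*26314) = 29070*(1/15433) - 1/152*1/26314 = 29070/15433 - 1/3999728 = 116272077527/61727802224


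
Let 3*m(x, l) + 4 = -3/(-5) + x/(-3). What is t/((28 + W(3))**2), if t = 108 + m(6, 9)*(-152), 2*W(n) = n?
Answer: 7632/17405 ≈ 0.43849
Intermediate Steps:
m(x, l) = -17/15 - x/9 (m(x, l) = -4/3 + (-3/(-5) + x/(-3))/3 = -4/3 + (-3*(-1/5) + x*(-1/3))/3 = -4/3 + (3/5 - x/3)/3 = -4/3 + (1/5 - x/9) = -17/15 - x/9)
W(n) = n/2
t = 1908/5 (t = 108 + (-17/15 - 1/9*6)*(-152) = 108 + (-17/15 - 2/3)*(-152) = 108 - 9/5*(-152) = 108 + 1368/5 = 1908/5 ≈ 381.60)
t/((28 + W(3))**2) = 1908/(5*((28 + (1/2)*3)**2)) = 1908/(5*((28 + 3/2)**2)) = 1908/(5*((59/2)**2)) = 1908/(5*(3481/4)) = (1908/5)*(4/3481) = 7632/17405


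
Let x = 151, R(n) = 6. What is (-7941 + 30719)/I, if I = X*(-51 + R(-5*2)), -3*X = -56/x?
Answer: -245677/60 ≈ -4094.6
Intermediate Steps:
X = 56/453 (X = -(-56)/(3*151) = -⅓*(-56/151) = 56/453 ≈ 0.12362)
I = -840/151 (I = 56*(-51 + 6)/453 = (56/453)*(-45) = -840/151 ≈ -5.5629)
(-7941 + 30719)/I = (-7941 + 30719)/(-840/151) = 22778*(-151/840) = -245677/60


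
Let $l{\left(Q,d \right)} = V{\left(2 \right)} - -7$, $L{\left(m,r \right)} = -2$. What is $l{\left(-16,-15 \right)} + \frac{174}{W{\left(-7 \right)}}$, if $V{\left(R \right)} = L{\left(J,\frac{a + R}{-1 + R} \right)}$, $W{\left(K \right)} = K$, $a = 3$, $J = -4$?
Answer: $- \frac{139}{7} \approx -19.857$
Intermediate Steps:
$V{\left(R \right)} = -2$
$l{\left(Q,d \right)} = 5$ ($l{\left(Q,d \right)} = -2 - -7 = -2 + 7 = 5$)
$l{\left(-16,-15 \right)} + \frac{174}{W{\left(-7 \right)}} = 5 + \frac{174}{-7} = 5 + 174 \left(- \frac{1}{7}\right) = 5 - \frac{174}{7} = - \frac{139}{7}$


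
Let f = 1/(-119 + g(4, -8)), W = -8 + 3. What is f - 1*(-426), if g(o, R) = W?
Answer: 52823/124 ≈ 425.99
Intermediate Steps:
W = -5
g(o, R) = -5
f = -1/124 (f = 1/(-119 - 5) = 1/(-124) = -1/124 ≈ -0.0080645)
f - 1*(-426) = -1/124 - 1*(-426) = -1/124 + 426 = 52823/124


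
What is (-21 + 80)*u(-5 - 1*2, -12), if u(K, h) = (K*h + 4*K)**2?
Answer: 185024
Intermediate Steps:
u(K, h) = (4*K + K*h)**2
(-21 + 80)*u(-5 - 1*2, -12) = (-21 + 80)*((-5 - 1*2)**2*(4 - 12)**2) = 59*((-5 - 2)**2*(-8)**2) = 59*((-7)**2*64) = 59*(49*64) = 59*3136 = 185024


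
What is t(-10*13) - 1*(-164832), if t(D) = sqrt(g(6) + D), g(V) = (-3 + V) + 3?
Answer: 164832 + 2*I*sqrt(31) ≈ 1.6483e+5 + 11.136*I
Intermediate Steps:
g(V) = V
t(D) = sqrt(6 + D)
t(-10*13) - 1*(-164832) = sqrt(6 - 10*13) - 1*(-164832) = sqrt(6 - 130) + 164832 = sqrt(-124) + 164832 = 2*I*sqrt(31) + 164832 = 164832 + 2*I*sqrt(31)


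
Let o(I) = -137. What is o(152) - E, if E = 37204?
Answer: -37341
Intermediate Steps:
o(152) - E = -137 - 1*37204 = -137 - 37204 = -37341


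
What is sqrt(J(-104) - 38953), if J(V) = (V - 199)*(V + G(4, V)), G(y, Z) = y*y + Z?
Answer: sqrt(19223) ≈ 138.65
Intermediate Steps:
G(y, Z) = Z + y**2 (G(y, Z) = y**2 + Z = Z + y**2)
J(V) = (-199 + V)*(16 + 2*V) (J(V) = (V - 199)*(V + (V + 4**2)) = (-199 + V)*(V + (V + 16)) = (-199 + V)*(V + (16 + V)) = (-199 + V)*(16 + 2*V))
sqrt(J(-104) - 38953) = sqrt((-3184 - 382*(-104) + 2*(-104)**2) - 38953) = sqrt((-3184 + 39728 + 2*10816) - 38953) = sqrt((-3184 + 39728 + 21632) - 38953) = sqrt(58176 - 38953) = sqrt(19223)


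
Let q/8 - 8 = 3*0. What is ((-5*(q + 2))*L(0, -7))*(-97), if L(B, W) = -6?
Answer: -192060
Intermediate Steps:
q = 64 (q = 64 + 8*(3*0) = 64 + 8*0 = 64 + 0 = 64)
((-5*(q + 2))*L(0, -7))*(-97) = (-5*(64 + 2)*(-6))*(-97) = (-5*66*(-6))*(-97) = -330*(-6)*(-97) = 1980*(-97) = -192060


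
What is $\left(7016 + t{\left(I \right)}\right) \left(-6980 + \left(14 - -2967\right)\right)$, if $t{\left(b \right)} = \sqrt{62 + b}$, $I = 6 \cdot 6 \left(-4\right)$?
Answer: $-28056984 - 3999 i \sqrt{82} \approx -2.8057 \cdot 10^{7} - 36213.0 i$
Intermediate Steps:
$I = -144$ ($I = 36 \left(-4\right) = -144$)
$\left(7016 + t{\left(I \right)}\right) \left(-6980 + \left(14 - -2967\right)\right) = \left(7016 + \sqrt{62 - 144}\right) \left(-6980 + \left(14 - -2967\right)\right) = \left(7016 + \sqrt{-82}\right) \left(-6980 + \left(14 + 2967\right)\right) = \left(7016 + i \sqrt{82}\right) \left(-6980 + 2981\right) = \left(7016 + i \sqrt{82}\right) \left(-3999\right) = -28056984 - 3999 i \sqrt{82}$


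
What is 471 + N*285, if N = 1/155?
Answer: 14658/31 ≈ 472.84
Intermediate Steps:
N = 1/155 ≈ 0.0064516
471 + N*285 = 471 + (1/155)*285 = 471 + 57/31 = 14658/31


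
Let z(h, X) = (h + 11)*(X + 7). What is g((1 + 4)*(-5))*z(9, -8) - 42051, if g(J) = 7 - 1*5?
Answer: -42091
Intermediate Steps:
z(h, X) = (7 + X)*(11 + h) (z(h, X) = (11 + h)*(7 + X) = (7 + X)*(11 + h))
g(J) = 2 (g(J) = 7 - 5 = 2)
g((1 + 4)*(-5))*z(9, -8) - 42051 = 2*(77 + 7*9 + 11*(-8) - 8*9) - 42051 = 2*(77 + 63 - 88 - 72) - 42051 = 2*(-20) - 42051 = -40 - 42051 = -42091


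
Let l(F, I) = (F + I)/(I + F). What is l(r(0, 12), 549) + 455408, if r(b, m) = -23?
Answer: 455409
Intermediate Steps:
l(F, I) = 1 (l(F, I) = (F + I)/(F + I) = 1)
l(r(0, 12), 549) + 455408 = 1 + 455408 = 455409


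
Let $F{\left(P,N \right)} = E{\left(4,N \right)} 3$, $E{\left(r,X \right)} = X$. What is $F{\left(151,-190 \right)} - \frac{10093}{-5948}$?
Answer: $- \frac{3380267}{5948} \approx -568.3$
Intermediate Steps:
$F{\left(P,N \right)} = 3 N$ ($F{\left(P,N \right)} = N 3 = 3 N$)
$F{\left(151,-190 \right)} - \frac{10093}{-5948} = 3 \left(-190\right) - \frac{10093}{-5948} = -570 - 10093 \left(- \frac{1}{5948}\right) = -570 - - \frac{10093}{5948} = -570 + \frac{10093}{5948} = - \frac{3380267}{5948}$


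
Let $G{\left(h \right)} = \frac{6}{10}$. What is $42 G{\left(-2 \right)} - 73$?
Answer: $- \frac{239}{5} \approx -47.8$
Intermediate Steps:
$G{\left(h \right)} = \frac{3}{5}$ ($G{\left(h \right)} = 6 \cdot \frac{1}{10} = \frac{3}{5}$)
$42 G{\left(-2 \right)} - 73 = 42 \cdot \frac{3}{5} - 73 = \frac{126}{5} - 73 = - \frac{239}{5}$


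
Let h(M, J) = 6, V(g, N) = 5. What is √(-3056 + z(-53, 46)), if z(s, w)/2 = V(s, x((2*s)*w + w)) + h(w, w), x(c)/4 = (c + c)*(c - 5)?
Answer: I*√3034 ≈ 55.082*I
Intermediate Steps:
x(c) = 8*c*(-5 + c) (x(c) = 4*((c + c)*(c - 5)) = 4*((2*c)*(-5 + c)) = 4*(2*c*(-5 + c)) = 8*c*(-5 + c))
z(s, w) = 22 (z(s, w) = 2*(5 + 6) = 2*11 = 22)
√(-3056 + z(-53, 46)) = √(-3056 + 22) = √(-3034) = I*√3034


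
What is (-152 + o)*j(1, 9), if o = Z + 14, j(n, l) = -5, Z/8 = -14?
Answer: 1250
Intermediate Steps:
Z = -112 (Z = 8*(-14) = -112)
o = -98 (o = -112 + 14 = -98)
(-152 + o)*j(1, 9) = (-152 - 98)*(-5) = -250*(-5) = 1250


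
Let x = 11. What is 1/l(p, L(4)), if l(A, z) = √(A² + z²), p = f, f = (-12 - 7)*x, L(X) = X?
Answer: √43697/43697 ≈ 0.0047838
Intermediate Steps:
f = -209 (f = (-12 - 7)*11 = -19*11 = -209)
p = -209
1/l(p, L(4)) = 1/(√((-209)² + 4²)) = 1/(√(43681 + 16)) = 1/(√43697) = √43697/43697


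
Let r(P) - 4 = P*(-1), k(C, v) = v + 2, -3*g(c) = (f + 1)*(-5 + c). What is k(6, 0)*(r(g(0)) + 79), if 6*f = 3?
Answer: 161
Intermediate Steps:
f = 1/2 (f = (1/6)*3 = 1/2 ≈ 0.50000)
g(c) = 5/2 - c/2 (g(c) = -(1/2 + 1)*(-5 + c)/3 = -(-5 + c)/2 = -(-15/2 + 3*c/2)/3 = 5/2 - c/2)
k(C, v) = 2 + v
r(P) = 4 - P (r(P) = 4 + P*(-1) = 4 - P)
k(6, 0)*(r(g(0)) + 79) = (2 + 0)*((4 - (5/2 - 1/2*0)) + 79) = 2*((4 - (5/2 + 0)) + 79) = 2*((4 - 1*5/2) + 79) = 2*((4 - 5/2) + 79) = 2*(3/2 + 79) = 2*(161/2) = 161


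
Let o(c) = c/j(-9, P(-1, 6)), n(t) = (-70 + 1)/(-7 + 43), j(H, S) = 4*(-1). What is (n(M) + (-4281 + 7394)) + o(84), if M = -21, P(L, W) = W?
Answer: 37081/12 ≈ 3090.1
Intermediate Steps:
j(H, S) = -4
n(t) = -23/12 (n(t) = -69/36 = -69*1/36 = -23/12)
o(c) = -c/4 (o(c) = c/(-4) = c*(-¼) = -c/4)
(n(M) + (-4281 + 7394)) + o(84) = (-23/12 + (-4281 + 7394)) - ¼*84 = (-23/12 + 3113) - 21 = 37333/12 - 21 = 37081/12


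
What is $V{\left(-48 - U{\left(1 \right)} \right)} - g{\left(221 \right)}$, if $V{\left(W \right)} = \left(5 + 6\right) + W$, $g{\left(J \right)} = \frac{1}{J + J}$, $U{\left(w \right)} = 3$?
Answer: $- \frac{17681}{442} \approx -40.002$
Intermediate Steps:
$g{\left(J \right)} = \frac{1}{2 J}$
$V{\left(W \right)} = 11 + W$
$V{\left(-48 - U{\left(1 \right)} \right)} - g{\left(221 \right)} = \left(11 - 51\right) - \frac{1}{2 \cdot 221} = \left(11 - 51\right) - \frac{1}{2} \cdot \frac{1}{221} = \left(11 - 51\right) - \frac{1}{442} = -40 - \frac{1}{442} = - \frac{17681}{442}$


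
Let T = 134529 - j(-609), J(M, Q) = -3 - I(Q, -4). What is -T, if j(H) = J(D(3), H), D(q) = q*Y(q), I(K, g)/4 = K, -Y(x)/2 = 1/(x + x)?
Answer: -132096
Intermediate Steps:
Y(x) = -1/x (Y(x) = -2/(x + x) = -2*1/(2*x) = -1/x)
I(K, g) = 4*K
D(q) = -1 (D(q) = q*(-1/q) = -1)
J(M, Q) = -3 - 4*Q
j(H) = -3 - 4*H
T = 132096 (T = 134529 - (-3 - 4*(-609)) = 134529 - (-3 + 2436) = 134529 - 1*2433 = 134529 - 2433 = 132096)
-T = -1*132096 = -132096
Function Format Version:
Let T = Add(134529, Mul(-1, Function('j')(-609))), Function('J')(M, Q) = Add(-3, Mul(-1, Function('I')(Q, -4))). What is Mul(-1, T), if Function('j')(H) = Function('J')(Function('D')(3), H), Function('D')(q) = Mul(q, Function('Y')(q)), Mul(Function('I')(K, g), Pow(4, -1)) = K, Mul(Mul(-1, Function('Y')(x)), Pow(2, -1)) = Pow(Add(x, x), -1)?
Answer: -132096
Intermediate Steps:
Function('Y')(x) = Mul(-1, Pow(x, -1)) (Function('Y')(x) = Mul(-2, Pow(Add(x, x), -1)) = Mul(-2, Pow(Mul(2, x), -1)) = Mul(-2, Mul(Rational(1, 2), Pow(x, -1))) = Mul(-1, Pow(x, -1)))
Function('I')(K, g) = Mul(4, K)
Function('D')(q) = -1 (Function('D')(q) = Mul(q, Mul(-1, Pow(q, -1))) = -1)
Function('J')(M, Q) = Add(-3, Mul(-4, Q)) (Function('J')(M, Q) = Add(-3, Mul(-1, Mul(4, Q))) = Add(-3, Mul(-4, Q)))
Function('j')(H) = Add(-3, Mul(-4, H))
T = 132096 (T = Add(134529, Mul(-1, Add(-3, Mul(-4, -609)))) = Add(134529, Mul(-1, Add(-3, 2436))) = Add(134529, Mul(-1, 2433)) = Add(134529, -2433) = 132096)
Mul(-1, T) = Mul(-1, 132096) = -132096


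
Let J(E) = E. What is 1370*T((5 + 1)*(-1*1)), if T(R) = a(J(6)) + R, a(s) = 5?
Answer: -1370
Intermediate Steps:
T(R) = 5 + R
1370*T((5 + 1)*(-1*1)) = 1370*(5 + (5 + 1)*(-1*1)) = 1370*(5 + 6*(-1)) = 1370*(5 - 6) = 1370*(-1) = -1370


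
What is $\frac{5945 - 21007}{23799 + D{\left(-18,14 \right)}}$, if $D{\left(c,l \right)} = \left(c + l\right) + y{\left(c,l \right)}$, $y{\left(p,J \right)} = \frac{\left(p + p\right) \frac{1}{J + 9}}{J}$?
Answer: $- \frac{2424982}{3830977} \approx -0.63299$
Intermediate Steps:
$y{\left(p,J \right)} = \frac{2 p}{J \left(9 + J\right)}$ ($y{\left(p,J \right)} = \frac{2 p \frac{1}{9 + J}}{J} = \frac{2 p}{J \left(9 + J\right)}$)
$D{\left(c,l \right)} = c + l + \frac{2 c}{l \left(9 + l\right)}$ ($D{\left(c,l \right)} = \left(c + l\right) + \frac{2 c}{l \left(9 + l\right)} = c + l + \frac{2 c}{l \left(9 + l\right)}$)
$\frac{5945 - 21007}{23799 + D{\left(-18,14 \right)}} = \frac{5945 - 21007}{23799 + \frac{2 \left(-18\right) + 14 \left(9 + 14\right) \left(-18 + 14\right)}{14 \left(9 + 14\right)}} = - \frac{15062}{23799 + \frac{-36 + 14 \cdot 23 \left(-4\right)}{14 \cdot 23}} = - \frac{15062}{23799 + \frac{1}{14} \cdot \frac{1}{23} \left(-36 - 1288\right)} = - \frac{15062}{23799 + \frac{1}{14} \cdot \frac{1}{23} \left(-1324\right)} = - \frac{15062}{23799 - \frac{662}{161}} = - \frac{15062}{\frac{3830977}{161}} = \left(-15062\right) \frac{161}{3830977} = - \frac{2424982}{3830977}$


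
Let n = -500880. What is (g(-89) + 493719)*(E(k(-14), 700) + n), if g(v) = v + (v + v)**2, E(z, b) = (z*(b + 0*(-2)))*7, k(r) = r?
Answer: -299155816720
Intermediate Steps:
E(z, b) = 7*b*z (E(z, b) = (z*(b + 0))*7 = (z*b)*7 = (b*z)*7 = 7*b*z)
g(v) = v + 4*v**2 (g(v) = v + (2*v)**2 = v + 4*v**2)
(g(-89) + 493719)*(E(k(-14), 700) + n) = (-89*(1 + 4*(-89)) + 493719)*(7*700*(-14) - 500880) = (-89*(1 - 356) + 493719)*(-68600 - 500880) = (-89*(-355) + 493719)*(-569480) = (31595 + 493719)*(-569480) = 525314*(-569480) = -299155816720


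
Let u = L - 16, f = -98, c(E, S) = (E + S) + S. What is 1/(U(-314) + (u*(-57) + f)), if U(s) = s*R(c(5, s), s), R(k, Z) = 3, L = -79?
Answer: 1/4375 ≈ 0.00022857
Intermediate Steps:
c(E, S) = E + 2*S
u = -95 (u = -79 - 16 = -95)
U(s) = 3*s (U(s) = s*3 = 3*s)
1/(U(-314) + (u*(-57) + f)) = 1/(3*(-314) + (-95*(-57) - 98)) = 1/(-942 + (5415 - 98)) = 1/(-942 + 5317) = 1/4375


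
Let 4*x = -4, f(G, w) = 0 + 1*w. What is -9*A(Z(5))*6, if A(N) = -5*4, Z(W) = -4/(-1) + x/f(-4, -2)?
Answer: 1080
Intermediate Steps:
f(G, w) = w (f(G, w) = 0 + w = w)
x = -1 (x = (¼)*(-4) = -1)
Z(W) = 9/2 (Z(W) = -4/(-1) - 1/(-2) = -4*(-1) - 1*(-½) = 4 + ½ = 9/2)
A(N) = -20
-9*A(Z(5))*6 = -9*(-20)*6 = 180*6 = 1080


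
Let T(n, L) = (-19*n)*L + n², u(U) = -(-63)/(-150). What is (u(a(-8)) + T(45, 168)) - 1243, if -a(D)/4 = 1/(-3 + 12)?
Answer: -7142921/50 ≈ -1.4286e+5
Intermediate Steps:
a(D) = -4/9 (a(D) = -4/(-3 + 12) = -4/9)
u(U) = -21/50 (u(U) = -(-63)*(-1)/150 = -1*21/50 = -21/50)
T(n, L) = n² - 19*L*n (T(n, L) = -19*L*n + n² = n² - 19*L*n)
(u(a(-8)) + T(45, 168)) - 1243 = (-21/50 + 45*(45 - 19*168)) - 1243 = (-21/50 + 45*(45 - 3192)) - 1243 = (-21/50 + 45*(-3147)) - 1243 = (-21/50 - 141615) - 1243 = -7080771/50 - 1243 = -7142921/50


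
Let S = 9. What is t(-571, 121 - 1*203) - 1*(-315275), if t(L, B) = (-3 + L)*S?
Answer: 310109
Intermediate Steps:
t(L, B) = -27 + 9*L (t(L, B) = (-3 + L)*9 = -27 + 9*L)
t(-571, 121 - 1*203) - 1*(-315275) = (-27 + 9*(-571)) - 1*(-315275) = (-27 - 5139) + 315275 = -5166 + 315275 = 310109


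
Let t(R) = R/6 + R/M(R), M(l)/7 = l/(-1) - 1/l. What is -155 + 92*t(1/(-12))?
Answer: -2856851/18270 ≈ -156.37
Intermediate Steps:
M(l) = -7*l - 7/l (M(l) = 7*(l/(-1) - 1/l) = 7*(l*(-1) - 1/l) = 7*(-l - 1/l) = -7*l - 7/l)
t(R) = R/6 + R/(-7*R - 7/R)
-155 + 92*t(1/(-12)) = -155 + 92*((1/42)*(7 - 6/(-12) + 7*(1/(-12))**2)/(-12*(1 + (1/(-12))**2))) = -155 + 92*((1/42)*(-1/12)*(7 - 6*(-1/12) + 7*(-1/12)**2)/(1 + (-1/12)**2)) = -155 + 92*((1/42)*(-1/12)*(7 + 1/2 + 7*(1/144))/(1 + 1/144)) = -155 + 92*((1/42)*(-1/12)*(7 + 1/2 + 7/144)/(145/144)) = -155 + 92*((1/42)*(-1/12)*(144/145)*(1087/144)) = -155 + 92*(-1087/73080) = -155 - 25001/18270 = -2856851/18270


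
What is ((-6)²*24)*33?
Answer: 28512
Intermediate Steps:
((-6)²*24)*33 = (36*24)*33 = 864*33 = 28512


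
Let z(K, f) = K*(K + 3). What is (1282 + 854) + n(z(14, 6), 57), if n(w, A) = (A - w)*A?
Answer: -8181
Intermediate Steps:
z(K, f) = K*(3 + K)
n(w, A) = A*(A - w)
(1282 + 854) + n(z(14, 6), 57) = (1282 + 854) + 57*(57 - 14*(3 + 14)) = 2136 + 57*(57 - 14*17) = 2136 + 57*(57 - 1*238) = 2136 + 57*(57 - 238) = 2136 + 57*(-181) = 2136 - 10317 = -8181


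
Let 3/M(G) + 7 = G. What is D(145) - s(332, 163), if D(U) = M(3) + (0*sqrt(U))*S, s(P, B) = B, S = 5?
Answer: -655/4 ≈ -163.75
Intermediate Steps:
M(G) = 3/(-7 + G)
D(U) = -3/4 (D(U) = 3/(-7 + 3) + (0*sqrt(U))*5 = 3/(-4) + 0*5 = 3*(-1/4) + 0 = -3/4 + 0 = -3/4)
D(145) - s(332, 163) = -3/4 - 1*163 = -3/4 - 163 = -655/4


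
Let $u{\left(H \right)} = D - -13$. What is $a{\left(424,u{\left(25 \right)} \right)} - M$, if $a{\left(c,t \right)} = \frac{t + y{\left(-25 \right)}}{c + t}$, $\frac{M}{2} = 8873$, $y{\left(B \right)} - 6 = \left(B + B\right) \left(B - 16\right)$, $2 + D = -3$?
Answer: $- \frac{159671}{9} \approx -17741.0$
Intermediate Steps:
$D = -5$ ($D = -2 - 3 = -5$)
$y{\left(B \right)} = 6 + 2 B \left(-16 + B\right)$ ($y{\left(B \right)} = 6 + \left(B + B\right) \left(B - 16\right) = 6 + 2 B \left(-16 + B\right)$)
$M = 17746$ ($M = 2 \cdot 8873 = 17746$)
$u{\left(H \right)} = 8$ ($u{\left(H \right)} = -5 - -13 = -5 + 13 = 8$)
$a{\left(c,t \right)} = \frac{2056 + t}{c + t}$ ($a{\left(c,t \right)} = \frac{t + \left(6 - -800 + 2 \left(-25\right)^{2}\right)}{c + t} = \frac{t + \left(6 + 800 + 2 \cdot 625\right)}{c + t} = \frac{t + \left(6 + 800 + 1250\right)}{c + t} = \frac{t + 2056}{c + t} = \frac{2056 + t}{c + t}$)
$a{\left(424,u{\left(25 \right)} \right)} - M = \frac{2056 + 8}{424 + 8} - 17746 = \frac{1}{432} \cdot 2064 - 17746 = \frac{43}{9} - 17746 = - \frac{159671}{9}$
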